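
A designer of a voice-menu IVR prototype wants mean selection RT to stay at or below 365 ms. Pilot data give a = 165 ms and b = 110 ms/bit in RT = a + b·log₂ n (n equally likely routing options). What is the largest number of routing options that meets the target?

110·log₂ n ≤ 365 − 165 = 200, giving log₂ n ≤ 1.8182 and n ≤ 3.526. The largest whole number is 3.

3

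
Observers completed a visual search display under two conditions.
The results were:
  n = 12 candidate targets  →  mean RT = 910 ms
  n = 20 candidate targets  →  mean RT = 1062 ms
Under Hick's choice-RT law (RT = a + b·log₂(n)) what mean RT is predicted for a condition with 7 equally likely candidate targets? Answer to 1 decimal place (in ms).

749.6 ms

RT is linear in log₂ n, so two points fix the line:
  b = (1062 − 910) / (log₂ 20 − log₂ 12) = 152 / (4.3219 − 3.5850) = 206.251 ms/bit
  a = 910 − 206.251 × 3.5850 = 170.597 ms
Then RT(7) = 170.597 + 206.251 × log₂ 7 = 170.597 + 206.251 × 2.8074 ≈ 749.618 ms.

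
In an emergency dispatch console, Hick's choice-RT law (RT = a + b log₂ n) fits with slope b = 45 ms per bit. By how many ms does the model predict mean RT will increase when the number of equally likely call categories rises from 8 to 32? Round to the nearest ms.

90 ms

Only the slope matters, since a is common to both: ΔRT = b·log₂(n₂/n₁).
log₂(32) − log₂(8) = log₂(32/8) = log₂(4) = 2.
ΔRT = 45 × 2.0000 = 90.000 ms.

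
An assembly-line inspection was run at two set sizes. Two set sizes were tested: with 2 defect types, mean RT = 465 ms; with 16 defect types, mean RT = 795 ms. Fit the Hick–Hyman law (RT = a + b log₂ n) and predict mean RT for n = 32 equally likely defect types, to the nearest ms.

905 ms

Fit slope and intercept:
  b = (795 − 465) / (log₂ 16 − log₂ 2) = 330 / (4 − 1) = 110 ms/bit
  a = 465 − 110 × 1 = 355 ms
Then RT(32) = 355 + 110 × log₂ 32 = 355 + 110 × 5 ≈ 905.000 ms.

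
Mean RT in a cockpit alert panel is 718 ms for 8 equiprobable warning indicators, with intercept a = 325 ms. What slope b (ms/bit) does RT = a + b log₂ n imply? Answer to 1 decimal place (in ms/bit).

b = (718 − 325) / log₂(8) = 393 / 3 = 131.000 ms/bit.

131.0 ms/bit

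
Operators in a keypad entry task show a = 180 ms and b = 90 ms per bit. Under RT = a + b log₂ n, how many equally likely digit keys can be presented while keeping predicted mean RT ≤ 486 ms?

10

90·log₂ n ≤ 486 − 180 = 306, giving log₂ n ≤ 3.4000 and n ≤ 10.556. The largest whole number is 10.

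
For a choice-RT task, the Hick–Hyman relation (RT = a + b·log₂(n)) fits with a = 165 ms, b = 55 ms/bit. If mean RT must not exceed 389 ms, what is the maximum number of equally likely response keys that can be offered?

16

Set 165 + 55·log₂ n ≤ 389 → log₂ n ≤ (389 − 165)/55 = 4.0727.
So n ≤ 2^4.0727 = 16.827; the largest integer n is 16.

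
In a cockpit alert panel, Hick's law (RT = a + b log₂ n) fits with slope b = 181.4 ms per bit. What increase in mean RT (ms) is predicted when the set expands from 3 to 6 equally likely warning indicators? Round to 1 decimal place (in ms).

181.4 ms

Only the slope matters, since a is common to both: ΔRT = b·log₂(n₂/n₁).
log₂(6) − log₂(3) = log₂(6/3) = log₂(2) = 1.
ΔRT = 181.4 × 1.0000 = 181.400 ms.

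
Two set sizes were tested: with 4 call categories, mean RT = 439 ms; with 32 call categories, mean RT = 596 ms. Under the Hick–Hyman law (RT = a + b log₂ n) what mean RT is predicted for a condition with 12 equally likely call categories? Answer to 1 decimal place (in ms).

521.9 ms

RT is linear in log₂ n, so two points fix the line:
  b = (596 − 439) / (log₂ 32 − log₂ 4) = 157 / (5 − 2) = 52.333 ms/bit
  a = 439 − 52.333 × 2 = 334.333 ms
Then RT(12) = 334.333 + 52.333 × log₂ 12 = 334.333 + 52.333 × 3.5850 ≈ 521.946 ms.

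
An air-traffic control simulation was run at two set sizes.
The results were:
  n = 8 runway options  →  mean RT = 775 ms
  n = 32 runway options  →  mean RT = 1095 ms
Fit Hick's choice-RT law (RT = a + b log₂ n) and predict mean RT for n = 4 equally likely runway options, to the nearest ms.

Solve the two-equation system in a and b:
  b = (1095 − 775) / (log₂ 32 − log₂ 8) = 320 / (5 − 3) = 160 ms/bit
  a = 775 − 160 × 3 = 295 ms
Then RT(4) = 295 + 160 × log₂ 4 = 295 + 160 × 2 ≈ 615.000 ms.

615 ms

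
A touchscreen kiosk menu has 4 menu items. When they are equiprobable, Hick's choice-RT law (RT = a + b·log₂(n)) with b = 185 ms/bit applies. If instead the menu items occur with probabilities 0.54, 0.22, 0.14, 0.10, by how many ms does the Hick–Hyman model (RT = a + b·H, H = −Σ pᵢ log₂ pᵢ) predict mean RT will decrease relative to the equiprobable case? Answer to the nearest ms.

57 ms

Equiprobable entropy H₀ = log₂ 4 = 2.0000 bits.
Skewed entropy H = −Σ pᵢ log₂ pᵢ = 1.6899 bits.
ΔRT = b·(H₀ − H) = 185 × 0.3101 = 57.36 ms.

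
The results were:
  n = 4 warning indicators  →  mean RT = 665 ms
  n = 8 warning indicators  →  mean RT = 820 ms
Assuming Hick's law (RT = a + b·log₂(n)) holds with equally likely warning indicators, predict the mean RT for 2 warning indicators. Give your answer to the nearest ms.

510 ms

Solve the two-equation system in a and b:
  b = (820 − 665) / (log₂ 8 − log₂ 4) = 155 / (3 − 2) = 155 ms/bit
  a = 665 − 155 × 2 = 355 ms
Then RT(2) = 355 + 155 × log₂ 2 = 355 + 155 × 1 ≈ 510.000 ms.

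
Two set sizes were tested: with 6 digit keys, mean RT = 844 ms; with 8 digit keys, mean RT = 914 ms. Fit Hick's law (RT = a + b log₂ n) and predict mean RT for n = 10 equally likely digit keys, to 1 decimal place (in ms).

968.3 ms

Fit slope and intercept:
  b = (914 − 844) / (log₂ 8 − log₂ 6) = 70 / (3 − 2.5850) = 168.659 ms/bit
  a = 844 − 168.659 × 2.5850 = 408.022 ms
Then RT(10) = 408.022 + 168.659 × log₂ 10 = 408.022 + 168.659 × 3.3219 ≈ 968.296 ms.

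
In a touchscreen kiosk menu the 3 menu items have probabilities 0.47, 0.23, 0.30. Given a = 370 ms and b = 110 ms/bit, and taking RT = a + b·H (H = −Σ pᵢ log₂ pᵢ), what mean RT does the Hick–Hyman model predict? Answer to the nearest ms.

537 ms

H = 0.47·log₂(1/0.47) + 0.23·log₂(1/0.23) + 0.30·log₂(1/0.30) = 1.5207 bits.
RT = 370 + 110 × 1.5207 = 537.28 ms.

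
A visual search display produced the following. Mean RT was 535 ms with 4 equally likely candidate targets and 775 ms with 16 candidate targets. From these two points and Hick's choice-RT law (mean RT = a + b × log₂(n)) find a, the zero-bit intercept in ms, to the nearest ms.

295 ms

Slope: b = (775 − 535) / (log₂ 16 − log₂ 4) = 240/2.0000 = 120 ms/bit.
a = RT₁ − b·log₂ n₁ = 535 − 120 × 2 = 295.000 ms.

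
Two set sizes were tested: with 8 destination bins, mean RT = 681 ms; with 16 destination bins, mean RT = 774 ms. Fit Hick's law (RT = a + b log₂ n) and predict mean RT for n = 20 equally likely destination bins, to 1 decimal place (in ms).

Solve the two-equation system in a and b:
  b = (774 − 681) / (log₂ 16 − log₂ 8) = 93 / (4 − 3) = 93.000 ms/bit
  a = 681 − 93.000 × 3 = 402.000 ms
Then RT(20) = 402.000 + 93.000 × log₂ 20 = 402.000 + 93.000 × 4.3219 ≈ 803.939 ms.

803.9 ms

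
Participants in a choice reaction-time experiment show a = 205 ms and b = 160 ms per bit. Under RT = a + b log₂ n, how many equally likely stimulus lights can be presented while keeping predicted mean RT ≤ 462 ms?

3

Information budget: (462 − 205)/160 = 1.6062 bits, so n ≤ 2^1.6062 = 3.045 → at most 3.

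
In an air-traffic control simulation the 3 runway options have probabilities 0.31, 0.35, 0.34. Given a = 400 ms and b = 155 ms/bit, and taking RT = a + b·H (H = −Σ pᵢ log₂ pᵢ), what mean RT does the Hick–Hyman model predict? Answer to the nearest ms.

645 ms

Entropy contributions −pᵢ log₂ pᵢ: 0.5238, 0.5301, 0.5292; sum H = 1.5831 bits.
RT = a + bH = 400 + 155·1.5831 = 645.38 ms.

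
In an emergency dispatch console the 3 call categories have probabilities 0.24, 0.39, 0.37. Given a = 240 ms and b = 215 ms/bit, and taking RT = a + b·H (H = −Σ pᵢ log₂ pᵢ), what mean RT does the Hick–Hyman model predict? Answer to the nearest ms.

H = 0.24·log₂(1/0.24) + 0.39·log₂(1/0.39) + 0.37·log₂(1/0.37) = 1.5547 bits.
RT = 240 + 215 × 1.5547 = 574.25 ms.

574 ms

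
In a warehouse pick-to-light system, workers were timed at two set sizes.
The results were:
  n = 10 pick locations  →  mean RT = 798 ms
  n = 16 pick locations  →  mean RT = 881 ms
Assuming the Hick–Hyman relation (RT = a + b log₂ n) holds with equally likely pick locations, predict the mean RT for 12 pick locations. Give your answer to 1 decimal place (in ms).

RT is linear in log₂ n, so two points fix the line:
  b = (881 − 798) / (log₂ 16 − log₂ 10) = 83 / (4 − 3.3219) = 122.406 ms/bit
  a = 798 − 122.406 × 3.3219 = 391.376 ms
Then RT(12) = 391.376 + 122.406 × log₂ 12 = 391.376 + 122.406 × 3.5850 ≈ 830.197 ms.

830.2 ms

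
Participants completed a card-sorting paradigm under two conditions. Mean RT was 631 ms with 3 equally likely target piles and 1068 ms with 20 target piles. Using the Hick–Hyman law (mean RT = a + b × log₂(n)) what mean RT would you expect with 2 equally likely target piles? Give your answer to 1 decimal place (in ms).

537.6 ms

Solve the two-equation system in a and b:
  b = (1068 − 631) / (log₂ 20 − log₂ 3) = 437 / (4.3219 − 1.5850) = 159.666 ms/bit
  a = 631 − 159.666 × 1.5850 = 377.936 ms
Then RT(2) = 377.936 + 159.666 × log₂ 2 = 377.936 + 159.666 × 1 ≈ 537.601 ms.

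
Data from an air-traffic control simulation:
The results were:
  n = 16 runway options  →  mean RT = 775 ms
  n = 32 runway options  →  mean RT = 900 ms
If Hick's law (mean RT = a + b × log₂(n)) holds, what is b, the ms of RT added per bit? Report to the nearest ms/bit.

125 ms/bit

Slope: b = (900 − 775) / (log₂ 32 − log₂ 16) = 125/1.0000 = 125 ms/bit.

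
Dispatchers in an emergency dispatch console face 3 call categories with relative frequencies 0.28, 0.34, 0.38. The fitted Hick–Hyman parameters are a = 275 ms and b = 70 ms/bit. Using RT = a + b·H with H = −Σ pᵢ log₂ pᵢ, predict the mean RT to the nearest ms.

385 ms

Entropy contributions −pᵢ log₂ pᵢ: 0.5142, 0.5292, 0.5305; sum H = 1.5738 bits.
RT = a + bH = 275 + 70·1.5738 = 385.17 ms.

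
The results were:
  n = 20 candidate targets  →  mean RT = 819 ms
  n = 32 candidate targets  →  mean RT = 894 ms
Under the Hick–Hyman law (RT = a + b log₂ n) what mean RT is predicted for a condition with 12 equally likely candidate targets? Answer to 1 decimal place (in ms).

737.5 ms

With log₂ n on the abscissa the relation is linear; from the two conditions:
  b = (894 − 819) / (log₂ 32 − log₂ 20) = 75 / (5 − 4.3219) = 110.608 ms/bit
  a = 819 − 110.608 × 4.3219 = 340.961 ms
Then RT(12) = 340.961 + 110.608 × log₂ 12 = 340.961 + 110.608 × 3.5850 ≈ 737.486 ms.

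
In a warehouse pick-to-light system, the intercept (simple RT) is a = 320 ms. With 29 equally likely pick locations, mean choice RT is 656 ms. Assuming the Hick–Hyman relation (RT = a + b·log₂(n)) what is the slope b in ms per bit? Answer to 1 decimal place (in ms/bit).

69.2 ms/bit

log₂(29) = 4.8580 bits.
b = (RT − a)/log₂ n = (656 − 320) / 4.8580 = 69.165 ms/bit.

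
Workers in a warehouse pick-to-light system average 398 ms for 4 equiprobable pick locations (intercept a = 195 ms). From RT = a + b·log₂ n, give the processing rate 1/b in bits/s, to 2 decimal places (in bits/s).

Choice component = 398 − 195 = 203 ms over log₂(4) = 2 bits.
b = 203 / 2 = 101.500 ms/bit, so 1/b = 9.852 bits/s.

9.85 bits/s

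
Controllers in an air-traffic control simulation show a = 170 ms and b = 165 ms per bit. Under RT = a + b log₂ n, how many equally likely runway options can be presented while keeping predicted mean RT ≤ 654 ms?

7

165·log₂ n ≤ 654 − 170 = 484, giving log₂ n ≤ 2.9333 and n ≤ 7.639. The largest whole number is 7.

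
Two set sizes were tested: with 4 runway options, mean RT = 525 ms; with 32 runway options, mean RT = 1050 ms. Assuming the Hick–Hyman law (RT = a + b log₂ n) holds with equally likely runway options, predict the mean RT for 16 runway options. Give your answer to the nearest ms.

RT is linear in log₂ n, so two points fix the line:
  b = (1050 − 525) / (log₂ 32 − log₂ 4) = 525 / (5 − 2) = 175 ms/bit
  a = 525 − 175 × 2 = 175 ms
Then RT(16) = 175 + 175 × log₂ 16 = 175 + 175 × 4 ≈ 875.000 ms.

875 ms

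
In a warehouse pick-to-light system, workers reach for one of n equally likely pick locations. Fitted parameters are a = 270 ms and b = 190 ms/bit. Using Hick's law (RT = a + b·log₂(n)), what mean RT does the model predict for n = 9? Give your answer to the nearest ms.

872 ms

log₂(9) = 3.1699 bits, so RT = 270 + 190 × 3.1699 ≈ 872.286 ms.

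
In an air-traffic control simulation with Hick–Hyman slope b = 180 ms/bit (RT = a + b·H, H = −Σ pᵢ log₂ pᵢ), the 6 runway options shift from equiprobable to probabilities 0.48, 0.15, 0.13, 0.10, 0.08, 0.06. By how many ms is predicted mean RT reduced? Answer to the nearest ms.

Equiprobable entropy H₀ = log₂ 6 = 2.5850 bits.
Skewed entropy H = −Σ pᵢ log₂ pᵢ = 2.1687 bits.
ΔRT = b·(H₀ − H) = 180 × 0.4163 = 74.93 ms.

75 ms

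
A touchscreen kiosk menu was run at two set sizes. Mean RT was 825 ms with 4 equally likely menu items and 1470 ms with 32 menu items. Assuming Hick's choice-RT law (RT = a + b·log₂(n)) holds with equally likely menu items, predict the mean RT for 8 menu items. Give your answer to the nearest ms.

1040 ms

Fit slope and intercept:
  b = (1470 − 825) / (log₂ 32 − log₂ 4) = 645 / (5 − 2) = 215 ms/bit
  a = 825 − 215 × 2 = 395 ms
Then RT(8) = 395 + 215 × log₂ 8 = 395 + 215 × 3 ≈ 1040.000 ms.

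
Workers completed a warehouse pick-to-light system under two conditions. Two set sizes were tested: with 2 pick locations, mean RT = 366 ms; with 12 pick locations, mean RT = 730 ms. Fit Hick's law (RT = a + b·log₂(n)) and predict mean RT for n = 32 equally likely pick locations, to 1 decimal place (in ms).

929.3 ms

Fit slope and intercept:
  b = (730 − 366) / (log₂ 12 − log₂ 2) = 364 / (3.5850 − 1) = 140.814 ms/bit
  a = 366 − 140.814 × 1 = 225.186 ms
Then RT(32) = 225.186 + 140.814 × log₂ 32 = 225.186 + 140.814 × 5 ≈ 929.258 ms.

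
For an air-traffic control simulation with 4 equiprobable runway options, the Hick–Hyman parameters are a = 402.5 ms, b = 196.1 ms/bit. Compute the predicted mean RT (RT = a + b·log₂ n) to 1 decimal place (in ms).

794.7 ms

log₂(4) = 2 bits, so RT = 402.5 + 196.1 × 2 ≈ 794.700 ms.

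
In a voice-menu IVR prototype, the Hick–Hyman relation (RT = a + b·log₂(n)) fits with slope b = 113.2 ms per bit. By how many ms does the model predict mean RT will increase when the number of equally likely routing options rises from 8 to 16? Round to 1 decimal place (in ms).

113.2 ms

ΔRT = (a + b log₂ n₂) − (a + b log₂ n₁) = b·(log₂ n₂ − log₂ n₁).
log₂(16) − log₂(8) = log₂(16/8) = log₂(2) = 1.
ΔRT = 113.2 × 1.0000 = 113.200 ms.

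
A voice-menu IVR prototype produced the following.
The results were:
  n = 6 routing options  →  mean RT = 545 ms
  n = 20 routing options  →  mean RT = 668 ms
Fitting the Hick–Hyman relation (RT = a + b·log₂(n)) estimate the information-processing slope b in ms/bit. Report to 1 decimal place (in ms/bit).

The slope on a log₂ axis is (668 − 545) / (4.3219 − 2.5850) = 70.813 ms/bit.

70.8 ms/bit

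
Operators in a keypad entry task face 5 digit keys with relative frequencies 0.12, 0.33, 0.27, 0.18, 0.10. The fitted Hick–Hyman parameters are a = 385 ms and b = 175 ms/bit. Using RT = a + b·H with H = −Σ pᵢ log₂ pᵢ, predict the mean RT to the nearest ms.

767 ms

Entropy contributions −pᵢ log₂ pᵢ: 0.3671, 0.5278, 0.5100, 0.4453, 0.3322; sum H = 2.1824 bits.
RT = a + bH = 385 + 175·2.1824 = 766.92 ms.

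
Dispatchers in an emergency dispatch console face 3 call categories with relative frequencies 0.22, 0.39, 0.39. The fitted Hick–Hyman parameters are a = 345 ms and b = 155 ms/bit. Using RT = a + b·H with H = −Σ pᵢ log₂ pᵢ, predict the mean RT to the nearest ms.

Entropy contributions −pᵢ log₂ pᵢ: 0.4806, 0.5298, 0.5298; sum H = 1.5402 bits.
RT = a + bH = 345 + 155·1.5402 = 583.73 ms.

584 ms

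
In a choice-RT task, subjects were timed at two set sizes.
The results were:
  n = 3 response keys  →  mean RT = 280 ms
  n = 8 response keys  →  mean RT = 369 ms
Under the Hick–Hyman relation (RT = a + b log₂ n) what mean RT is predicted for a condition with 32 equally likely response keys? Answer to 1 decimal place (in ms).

494.8 ms

Fit slope and intercept:
  b = (369 − 280) / (log₂ 8 − log₂ 3) = 89 / (3 − 1.5850) = 62.896 ms/bit
  a = 280 − 62.896 × 1.5850 = 180.312 ms
Then RT(32) = 180.312 + 62.896 × log₂ 32 = 180.312 + 62.896 × 5 ≈ 494.792 ms.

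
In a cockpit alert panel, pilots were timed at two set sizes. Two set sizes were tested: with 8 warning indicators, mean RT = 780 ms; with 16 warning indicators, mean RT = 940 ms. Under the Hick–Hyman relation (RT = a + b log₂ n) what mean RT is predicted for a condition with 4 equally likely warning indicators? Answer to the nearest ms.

Fit slope and intercept:
  b = (940 − 780) / (log₂ 16 − log₂ 8) = 160 / (4 − 3) = 160 ms/bit
  a = 780 − 160 × 3 = 300 ms
Then RT(4) = 300 + 160 × log₂ 4 = 300 + 160 × 2 ≈ 620.000 ms.

620 ms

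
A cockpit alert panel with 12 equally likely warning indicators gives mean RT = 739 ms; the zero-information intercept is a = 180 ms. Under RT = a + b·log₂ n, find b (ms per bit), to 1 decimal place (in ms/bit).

b = (739 − 180) / log₂(12) = 559 / 3.5850 = 155.929 ms/bit.

155.9 ms/bit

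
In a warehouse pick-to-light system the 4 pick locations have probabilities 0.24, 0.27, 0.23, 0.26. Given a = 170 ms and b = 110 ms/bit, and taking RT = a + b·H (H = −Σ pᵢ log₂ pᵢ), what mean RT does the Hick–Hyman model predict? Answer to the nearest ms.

Entropy contributions −pᵢ log₂ pᵢ: 0.4941, 0.5100, 0.4877, 0.5053; sum H = 1.9971 bits.
RT = a + bH = 170 + 110·1.9971 = 389.68 ms.

390 ms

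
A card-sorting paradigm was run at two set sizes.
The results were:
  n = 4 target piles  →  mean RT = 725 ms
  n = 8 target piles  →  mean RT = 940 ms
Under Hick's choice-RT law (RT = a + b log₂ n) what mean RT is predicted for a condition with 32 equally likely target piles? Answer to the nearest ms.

1370 ms

With log₂ n on the abscissa the relation is linear; from the two conditions:
  b = (940 − 725) / (log₂ 8 − log₂ 4) = 215 / (3 − 2) = 215 ms/bit
  a = 725 − 215 × 2 = 295 ms
Then RT(32) = 295 + 215 × log₂ 32 = 295 + 215 × 5 ≈ 1370.000 ms.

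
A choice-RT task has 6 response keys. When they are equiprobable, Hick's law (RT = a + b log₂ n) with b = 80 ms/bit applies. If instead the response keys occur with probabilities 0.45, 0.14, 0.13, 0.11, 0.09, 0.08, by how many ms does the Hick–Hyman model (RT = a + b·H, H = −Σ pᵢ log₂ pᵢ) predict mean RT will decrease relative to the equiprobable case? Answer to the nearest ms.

27 ms

Equiprobable entropy H₀ = log₂ 6 = 2.5850 bits.
Skewed entropy H = −Σ pᵢ log₂ pᵢ = 2.2526 bits.
ΔRT = b·(H₀ − H) = 80 × 0.3324 = 26.59 ms.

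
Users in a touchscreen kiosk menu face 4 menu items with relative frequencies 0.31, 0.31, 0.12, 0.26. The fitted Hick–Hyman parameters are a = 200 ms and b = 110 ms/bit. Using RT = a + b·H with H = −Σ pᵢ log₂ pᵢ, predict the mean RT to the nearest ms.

411 ms

Entropy contributions −pᵢ log₂ pᵢ: 0.5238, 0.5238, 0.3671, 0.5053; sum H = 1.9199 bits.
RT = a + bH = 200 + 110·1.9199 = 411.19 ms.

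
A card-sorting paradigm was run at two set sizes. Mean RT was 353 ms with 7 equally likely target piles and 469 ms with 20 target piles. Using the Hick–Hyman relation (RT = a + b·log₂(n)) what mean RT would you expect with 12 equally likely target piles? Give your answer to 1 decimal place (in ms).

Fit slope and intercept:
  b = (469 − 353) / (log₂ 20 − log₂ 7) = 116 / (4.3219 − 2.8074) = 76.589 ms/bit
  a = 353 − 76.589 × 2.8074 = 137.987 ms
Then RT(12) = 137.987 + 76.589 × log₂ 12 = 137.987 + 76.589 × 3.5850 ≈ 412.556 ms.

412.6 ms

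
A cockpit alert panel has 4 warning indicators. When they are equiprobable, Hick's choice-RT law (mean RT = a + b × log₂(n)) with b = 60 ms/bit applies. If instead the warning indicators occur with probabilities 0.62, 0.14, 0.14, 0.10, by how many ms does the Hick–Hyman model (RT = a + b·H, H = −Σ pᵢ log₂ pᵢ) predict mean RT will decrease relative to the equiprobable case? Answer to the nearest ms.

The RT saving is b·ΔH. Equiprobable H₀ = log₂(4) = 2.0000 bits; with the given probabilities H = 1.5540 bits.
b·(H₀ − H) = 60 × (2.0000 − 1.5540) = 26.76 ms.

27 ms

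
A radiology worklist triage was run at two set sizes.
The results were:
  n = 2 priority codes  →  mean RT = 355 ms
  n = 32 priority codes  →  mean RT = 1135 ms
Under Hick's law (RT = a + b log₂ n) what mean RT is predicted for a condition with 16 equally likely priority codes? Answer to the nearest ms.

940 ms

Fit slope and intercept:
  b = (1135 − 355) / (log₂ 32 − log₂ 2) = 780 / (5 − 1) = 195 ms/bit
  a = 355 − 195 × 1 = 160 ms
Then RT(16) = 160 + 195 × log₂ 16 = 160 + 195 × 4 ≈ 940.000 ms.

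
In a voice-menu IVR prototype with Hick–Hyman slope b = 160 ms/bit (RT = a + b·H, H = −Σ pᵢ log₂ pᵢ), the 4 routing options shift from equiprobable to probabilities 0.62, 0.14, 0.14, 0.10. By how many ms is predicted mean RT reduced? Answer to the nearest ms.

The RT saving is b·ΔH. Equiprobable H₀ = log₂(4) = 2.0000 bits; with the given probabilities H = 1.5540 bits.
b·(H₀ − H) = 160 × (2.0000 − 1.5540) = 71.36 ms.

71 ms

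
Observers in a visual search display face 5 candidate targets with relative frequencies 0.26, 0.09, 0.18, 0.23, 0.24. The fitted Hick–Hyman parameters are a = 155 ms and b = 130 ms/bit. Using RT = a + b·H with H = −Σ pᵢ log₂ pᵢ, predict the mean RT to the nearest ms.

447 ms

H = 0.26·log₂(1/0.26) + 0.09·log₂(1/0.09) + 0.18·log₂(1/0.18) + 0.23·log₂(1/0.23) + 0.24·log₂(1/0.24) = 2.2451 bits.
RT = 155 + 130 × 2.2451 = 446.86 ms.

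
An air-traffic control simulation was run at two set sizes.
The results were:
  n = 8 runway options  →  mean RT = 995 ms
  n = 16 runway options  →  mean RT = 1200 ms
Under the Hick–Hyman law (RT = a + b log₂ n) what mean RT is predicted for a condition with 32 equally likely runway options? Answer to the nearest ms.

1405 ms

RT is linear in log₂ n, so two points fix the line:
  b = (1200 − 995) / (log₂ 16 − log₂ 8) = 205 / (4 − 3) = 205 ms/bit
  a = 995 − 205 × 3 = 380 ms
Then RT(32) = 380 + 205 × log₂ 32 = 380 + 205 × 5 ≈ 1405.000 ms.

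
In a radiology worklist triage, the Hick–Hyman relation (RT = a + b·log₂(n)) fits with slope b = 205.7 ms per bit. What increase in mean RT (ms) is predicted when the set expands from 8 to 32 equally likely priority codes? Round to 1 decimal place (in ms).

The intercept a cancels: ΔRT = b·(log₂ n₂ − log₂ n₁) = b·log₂(n₂/n₁).
log₂(32) − log₂(8) = log₂(32/8) = log₂(4) = 2.
ΔRT = 205.7 × 2.0000 = 411.400 ms.

411.4 ms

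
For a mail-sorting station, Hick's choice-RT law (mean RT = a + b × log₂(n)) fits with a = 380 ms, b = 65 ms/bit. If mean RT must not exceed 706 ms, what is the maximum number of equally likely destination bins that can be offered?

Set 380 + 65·log₂ n ≤ 706 → log₂ n ≤ (706 − 380)/65 = 5.0154.
So n ≤ 2^5.0154 = 32.343; the largest integer n is 32.

32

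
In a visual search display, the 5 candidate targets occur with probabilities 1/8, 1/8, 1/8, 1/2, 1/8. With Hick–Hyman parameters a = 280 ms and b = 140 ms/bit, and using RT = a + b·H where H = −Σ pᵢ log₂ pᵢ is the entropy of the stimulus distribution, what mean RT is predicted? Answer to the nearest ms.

H = −Σ pᵢ log₂ pᵢ = 0.125·3 + 0.125·3 + 0.125·3 + 0.5·1 + 0.125·3 = 2.000 bits.
RT = 280 + 140 × 2.000 = 560.00 ms.

560 ms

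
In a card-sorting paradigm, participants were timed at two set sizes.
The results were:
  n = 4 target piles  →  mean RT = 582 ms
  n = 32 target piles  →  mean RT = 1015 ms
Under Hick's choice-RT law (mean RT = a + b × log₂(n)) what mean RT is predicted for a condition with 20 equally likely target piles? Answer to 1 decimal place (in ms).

917.1 ms

With log₂ n on the abscissa the relation is linear; from the two conditions:
  b = (1015 − 582) / (log₂ 32 − log₂ 4) = 433 / (5 − 2) = 144.333 ms/bit
  a = 582 − 144.333 × 2 = 293.333 ms
Then RT(20) = 293.333 + 144.333 × log₂ 20 = 293.333 + 144.333 × 4.3219 ≈ 917.132 ms.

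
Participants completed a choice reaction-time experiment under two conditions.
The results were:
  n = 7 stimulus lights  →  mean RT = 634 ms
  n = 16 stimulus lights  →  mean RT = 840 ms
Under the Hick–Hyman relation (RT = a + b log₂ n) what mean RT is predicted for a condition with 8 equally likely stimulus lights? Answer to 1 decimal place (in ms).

RT is linear in log₂ n, so two points fix the line:
  b = (840 − 634) / (log₂ 16 − log₂ 7) = 206 / (4 − 2.8074) = 172.725 ms/bit
  a = 634 − 172.725 × 2.8074 = 149.099 ms
Then RT(8) = 149.099 + 172.725 × log₂ 8 = 149.099 + 172.725 × 3 ≈ 667.275 ms.

667.3 ms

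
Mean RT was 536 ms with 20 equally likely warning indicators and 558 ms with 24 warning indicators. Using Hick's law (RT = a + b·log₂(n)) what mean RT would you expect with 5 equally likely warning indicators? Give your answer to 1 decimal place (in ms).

Solve the two-equation system in a and b:
  b = (558 − 536) / (log₂ 24 − log₂ 20) = 22 / (4.5850 − 4.3219) = 83.639 ms/bit
  a = 536 − 83.639 × 4.3219 = 174.517 ms
Then RT(5) = 174.517 + 83.639 × log₂ 5 = 174.517 + 83.639 × 2.3219 ≈ 368.722 ms.

368.7 ms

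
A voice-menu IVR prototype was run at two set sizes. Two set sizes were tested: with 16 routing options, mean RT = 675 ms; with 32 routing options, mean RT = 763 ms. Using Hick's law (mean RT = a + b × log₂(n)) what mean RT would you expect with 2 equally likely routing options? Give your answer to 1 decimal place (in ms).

With log₂ n on the abscissa the relation is linear; from the two conditions:
  b = (763 − 675) / (log₂ 32 − log₂ 16) = 88 / (5 − 4) = 88.000 ms/bit
  a = 675 − 88.000 × 4 = 323.000 ms
Then RT(2) = 323.000 + 88.000 × log₂ 2 = 323.000 + 88.000 × 1 ≈ 411.000 ms.

411.0 ms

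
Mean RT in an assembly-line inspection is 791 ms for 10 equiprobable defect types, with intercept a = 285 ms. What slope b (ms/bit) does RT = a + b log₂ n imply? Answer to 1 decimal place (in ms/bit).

152.3 ms/bit

log₂(10) = 3.3219 bits.
b = (RT − a)/log₂ n = (791 − 285) / 3.3219 = 152.321 ms/bit.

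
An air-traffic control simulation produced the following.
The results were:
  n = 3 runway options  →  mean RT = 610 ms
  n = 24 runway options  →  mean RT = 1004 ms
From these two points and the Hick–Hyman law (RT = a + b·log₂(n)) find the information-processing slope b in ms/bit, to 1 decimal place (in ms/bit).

b = (RT₂ − RT₁)/(log₂ n₂ − log₂ n₁) = (1004 − 610)/(4.5850 − 1.5850) = 131.333 ms/bit.

131.3 ms/bit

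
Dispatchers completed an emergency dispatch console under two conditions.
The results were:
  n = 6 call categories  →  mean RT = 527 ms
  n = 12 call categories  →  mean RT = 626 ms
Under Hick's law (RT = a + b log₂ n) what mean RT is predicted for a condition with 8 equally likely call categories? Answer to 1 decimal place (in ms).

Solve the two-equation system in a and b:
  b = (626 − 527) / (log₂ 12 − log₂ 6) = 99 / (3.5850 − 2.5850) = 99.000 ms/bit
  a = 527 − 99.000 × 2.5850 = 271.089 ms
Then RT(8) = 271.089 + 99.000 × log₂ 8 = 271.089 + 99.000 × 3 ≈ 568.089 ms.

568.1 ms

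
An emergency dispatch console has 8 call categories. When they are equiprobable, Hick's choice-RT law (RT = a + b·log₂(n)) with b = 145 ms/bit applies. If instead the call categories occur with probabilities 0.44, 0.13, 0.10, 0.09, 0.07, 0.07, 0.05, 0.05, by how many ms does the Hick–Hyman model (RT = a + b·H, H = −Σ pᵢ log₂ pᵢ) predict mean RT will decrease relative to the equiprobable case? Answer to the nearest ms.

70 ms

The RT saving is b·ΔH. Equiprobable H₀ = log₂(8) = 3.0000 bits; with the given probabilities H = 2.5179 bits.
b·(H₀ − H) = 145 × (3.0000 − 2.5179) = 69.90 ms.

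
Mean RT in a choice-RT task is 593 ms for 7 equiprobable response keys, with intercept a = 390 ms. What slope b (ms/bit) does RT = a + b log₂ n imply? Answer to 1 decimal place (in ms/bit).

72.3 ms/bit

log₂(7) = 2.8074 bits.
b = (RT − a)/log₂ n = (593 − 390) / 2.8074 = 72.310 ms/bit.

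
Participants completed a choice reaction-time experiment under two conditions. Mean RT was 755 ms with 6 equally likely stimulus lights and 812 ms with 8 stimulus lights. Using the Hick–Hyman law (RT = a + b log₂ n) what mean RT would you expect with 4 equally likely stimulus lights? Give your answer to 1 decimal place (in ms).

With log₂ n on the abscissa the relation is linear; from the two conditions:
  b = (812 − 755) / (log₂ 8 − log₂ 6) = 57 / (3 − 2.5850) = 137.337 ms/bit
  a = 755 − 137.337 × 2.5850 = 399.989 ms
Then RT(4) = 399.989 + 137.337 × log₂ 4 = 399.989 + 137.337 × 2 ≈ 674.663 ms.

674.7 ms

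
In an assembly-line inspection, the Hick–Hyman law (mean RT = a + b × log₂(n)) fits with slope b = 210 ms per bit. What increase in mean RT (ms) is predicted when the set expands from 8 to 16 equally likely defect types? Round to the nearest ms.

210 ms

The intercept a cancels: ΔRT = b·(log₂ n₂ − log₂ n₁) = b·log₂(n₂/n₁).
log₂(16) − log₂(8) = log₂(16/8) = log₂(2) = 1.
ΔRT = 210 × 1.0000 = 210.000 ms.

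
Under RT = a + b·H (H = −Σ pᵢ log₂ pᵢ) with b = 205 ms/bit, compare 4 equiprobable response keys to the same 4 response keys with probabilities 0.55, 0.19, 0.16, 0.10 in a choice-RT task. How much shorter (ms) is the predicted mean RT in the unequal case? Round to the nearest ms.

The RT saving is b·ΔH. Equiprobable H₀ = log₂(4) = 2.0000 bits; with the given probabilities H = 1.6848 bits.
b·(H₀ − H) = 205 × (2.0000 − 1.6848) = 64.61 ms.

65 ms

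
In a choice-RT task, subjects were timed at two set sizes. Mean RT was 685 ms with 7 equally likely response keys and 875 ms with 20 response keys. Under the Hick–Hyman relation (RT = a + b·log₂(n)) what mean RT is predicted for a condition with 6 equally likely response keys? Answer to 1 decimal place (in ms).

657.1 ms

RT is linear in log₂ n, so two points fix the line:
  b = (875 − 685) / (log₂ 20 − log₂ 7) = 190 / (4.3219 − 2.8074) = 125.448 ms/bit
  a = 685 − 125.448 × 2.8074 = 332.823 ms
Then RT(6) = 332.823 + 125.448 × log₂ 6 = 332.823 + 125.448 × 2.5850 ≈ 657.101 ms.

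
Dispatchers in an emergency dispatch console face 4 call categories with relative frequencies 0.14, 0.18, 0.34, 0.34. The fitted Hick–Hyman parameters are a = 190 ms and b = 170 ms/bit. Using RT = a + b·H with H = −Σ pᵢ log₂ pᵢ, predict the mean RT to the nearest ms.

H = 0.14·log₂(1/0.14) + 0.18·log₂(1/0.18) + 0.34·log₂(1/0.34) + 0.34·log₂(1/0.34) = 1.9008 bits.
RT = 190 + 170 × 1.9008 = 513.13 ms.

513 ms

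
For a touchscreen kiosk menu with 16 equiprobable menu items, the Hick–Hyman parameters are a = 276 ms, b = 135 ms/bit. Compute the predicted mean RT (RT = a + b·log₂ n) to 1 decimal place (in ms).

log₂(16) = 4 bits, so RT = 276 + 135 × 4 ≈ 816.000 ms.

816.0 ms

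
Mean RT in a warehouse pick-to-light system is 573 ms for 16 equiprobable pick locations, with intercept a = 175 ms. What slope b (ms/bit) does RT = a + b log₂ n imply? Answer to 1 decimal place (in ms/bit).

16 alternatives carry log₂ 16 = 4 bits; the choice cost is 573 − 175 = 398 ms, so b = 398/4 = 99.500 ms/bit.

99.5 ms/bit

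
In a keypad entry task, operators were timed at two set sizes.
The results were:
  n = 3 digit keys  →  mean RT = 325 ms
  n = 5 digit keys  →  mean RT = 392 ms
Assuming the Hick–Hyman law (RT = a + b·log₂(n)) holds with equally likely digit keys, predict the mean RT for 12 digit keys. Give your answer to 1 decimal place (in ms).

RT is linear in log₂ n, so two points fix the line:
  b = (392 − 325) / (log₂ 5 − log₂ 3) = 67 / (2.3219 − 1.5850) = 90.913 ms/bit
  a = 325 − 90.913 × 1.5850 = 180.906 ms
Then RT(12) = 180.906 + 90.913 × log₂ 12 = 180.906 + 90.913 × 3.5850 ≈ 506.827 ms.

506.8 ms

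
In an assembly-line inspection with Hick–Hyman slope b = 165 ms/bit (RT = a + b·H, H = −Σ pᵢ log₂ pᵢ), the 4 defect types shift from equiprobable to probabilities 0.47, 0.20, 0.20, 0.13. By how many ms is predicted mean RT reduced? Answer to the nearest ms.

Equiprobable entropy H₀ = log₂ 4 = 2.0000 bits.
Skewed entropy H = −Σ pᵢ log₂ pᵢ = 1.8234 bits.
ΔRT = b·(H₀ − H) = 165 × 0.1766 = 29.14 ms.

29 ms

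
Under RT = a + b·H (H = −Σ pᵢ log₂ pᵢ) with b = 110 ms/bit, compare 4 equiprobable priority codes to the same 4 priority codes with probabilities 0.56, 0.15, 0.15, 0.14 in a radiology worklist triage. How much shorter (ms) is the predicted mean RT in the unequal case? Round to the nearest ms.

34 ms

The RT saving is b·ΔH. Equiprobable H₀ = log₂(4) = 2.0000 bits; with the given probabilities H = 1.6866 bits.
b·(H₀ − H) = 110 × (2.0000 − 1.6866) = 34.47 ms.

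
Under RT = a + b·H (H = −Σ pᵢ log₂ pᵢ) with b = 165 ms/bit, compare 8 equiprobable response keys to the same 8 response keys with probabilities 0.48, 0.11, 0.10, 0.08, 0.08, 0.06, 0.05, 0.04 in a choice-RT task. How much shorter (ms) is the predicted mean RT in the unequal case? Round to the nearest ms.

96 ms

The RT saving is b·ΔH. Equiprobable H₀ = log₂(8) = 3.0000 bits; with the given probabilities H = 2.4191 bits.
b·(H₀ − H) = 165 × (3.0000 − 2.4191) = 95.84 ms.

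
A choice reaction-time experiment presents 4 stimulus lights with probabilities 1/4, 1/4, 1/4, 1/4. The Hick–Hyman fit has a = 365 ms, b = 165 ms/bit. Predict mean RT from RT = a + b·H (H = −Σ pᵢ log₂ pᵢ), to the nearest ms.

H = −Σ pᵢ log₂ pᵢ = 0.25·2 + 0.25·2 + 0.25·2 + 0.25·2 = 2.000 bits.
RT = 365 + 165 × 2.000 = 695.00 ms.

695 ms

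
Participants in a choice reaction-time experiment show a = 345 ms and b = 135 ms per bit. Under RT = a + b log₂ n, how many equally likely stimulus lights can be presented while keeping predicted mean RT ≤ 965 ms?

Set 345 + 135·log₂ n ≤ 965 → log₂ n ≤ (965 − 345)/135 = 4.5926.
So n ≤ 2^4.5926 = 24.127; the largest integer n is 24.

24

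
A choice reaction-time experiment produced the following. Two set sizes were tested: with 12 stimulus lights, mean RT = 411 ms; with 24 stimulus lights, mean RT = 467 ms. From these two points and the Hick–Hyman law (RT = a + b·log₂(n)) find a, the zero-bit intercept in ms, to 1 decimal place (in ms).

210.2 ms

b = (RT₂ − RT₁)/(log₂ n₂ − log₂ n₁) = (467 − 411)/(4.5850 − 3.5850) = 56.000 ms/bit.
a = RT₁ − b·log₂ n₁ = 411 − 56.000 × 3.5850 = 210.242 ms.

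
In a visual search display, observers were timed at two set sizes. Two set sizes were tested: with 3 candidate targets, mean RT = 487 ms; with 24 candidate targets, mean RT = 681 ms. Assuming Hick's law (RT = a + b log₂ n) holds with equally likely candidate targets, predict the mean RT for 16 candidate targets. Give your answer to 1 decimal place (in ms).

RT is linear in log₂ n, so two points fix the line:
  b = (681 − 487) / (log₂ 24 − log₂ 3) = 194 / (4.5850 − 1.5850) = 64.667 ms/bit
  a = 487 − 64.667 × 1.5850 = 384.506 ms
Then RT(16) = 384.506 + 64.667 × log₂ 16 = 384.506 + 64.667 × 4 ≈ 643.172 ms.

643.2 ms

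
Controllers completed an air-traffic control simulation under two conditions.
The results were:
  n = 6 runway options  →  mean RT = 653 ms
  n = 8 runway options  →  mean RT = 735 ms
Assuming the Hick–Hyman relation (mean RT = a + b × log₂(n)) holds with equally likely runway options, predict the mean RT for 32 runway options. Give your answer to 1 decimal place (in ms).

RT is linear in log₂ n, so two points fix the line:
  b = (735 − 653) / (log₂ 8 − log₂ 6) = 82 / (3 − 2.5850) = 197.573 ms/bit
  a = 653 − 197.573 × 2.5850 = 142.282 ms
Then RT(32) = 142.282 + 197.573 × log₂ 32 = 142.282 + 197.573 × 5 ≈ 1130.145 ms.

1130.1 ms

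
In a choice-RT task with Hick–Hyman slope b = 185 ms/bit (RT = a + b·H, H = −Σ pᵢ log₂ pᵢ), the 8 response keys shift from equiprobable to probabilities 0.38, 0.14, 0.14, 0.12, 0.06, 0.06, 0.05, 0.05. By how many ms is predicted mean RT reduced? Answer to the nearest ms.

The RT saving is b·ΔH. Equiprobable H₀ = log₂(8) = 3.0000 bits; with the given probabilities H = 2.6110 bits.
b·(H₀ − H) = 185 × (3.0000 − 2.6110) = 71.96 ms.

72 ms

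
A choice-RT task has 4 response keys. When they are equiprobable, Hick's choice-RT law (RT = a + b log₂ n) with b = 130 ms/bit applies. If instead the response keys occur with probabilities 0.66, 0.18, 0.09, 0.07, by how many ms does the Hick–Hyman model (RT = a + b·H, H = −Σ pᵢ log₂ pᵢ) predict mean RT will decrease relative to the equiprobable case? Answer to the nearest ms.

Equiprobable entropy H₀ = log₂ 4 = 2.0000 bits.
Skewed entropy H = −Σ pᵢ log₂ pᵢ = 1.4222 bits.
ΔRT = b·(H₀ − H) = 130 × 0.5778 = 75.12 ms.

75 ms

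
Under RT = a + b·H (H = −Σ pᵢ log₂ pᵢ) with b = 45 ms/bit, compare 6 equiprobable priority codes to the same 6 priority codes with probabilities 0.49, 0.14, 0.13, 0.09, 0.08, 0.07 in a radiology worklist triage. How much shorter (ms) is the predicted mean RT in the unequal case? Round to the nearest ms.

Equiprobable entropy H₀ = log₂ 6 = 2.5850 bits.
Skewed entropy H = −Σ pᵢ log₂ pᵢ = 2.1568 bits.
ΔRT = b·(H₀ − H) = 45 × 0.4282 = 19.27 ms.

19 ms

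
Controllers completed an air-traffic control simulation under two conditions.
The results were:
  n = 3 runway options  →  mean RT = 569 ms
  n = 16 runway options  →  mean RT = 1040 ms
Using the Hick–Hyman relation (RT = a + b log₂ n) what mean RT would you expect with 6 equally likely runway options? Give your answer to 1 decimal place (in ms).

764.0 ms

With log₂ n on the abscissa the relation is linear; from the two conditions:
  b = (1040 − 569) / (log₂ 16 − log₂ 3) = 471 / (4 − 1.5850) = 195.028 ms/bit
  a = 569 − 195.028 × 1.5850 = 259.888 ms
Then RT(6) = 259.888 + 195.028 × log₂ 6 = 259.888 + 195.028 × 2.5850 ≈ 764.028 ms.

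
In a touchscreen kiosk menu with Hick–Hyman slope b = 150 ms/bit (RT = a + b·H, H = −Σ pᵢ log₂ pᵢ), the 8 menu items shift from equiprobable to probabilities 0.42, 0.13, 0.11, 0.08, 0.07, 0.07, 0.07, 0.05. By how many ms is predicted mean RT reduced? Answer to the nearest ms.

64 ms

The RT saving is b·ΔH. Equiprobable H₀ = log₂(8) = 3.0000 bits; with the given probabilities H = 2.5718 bits.
b·(H₀ − H) = 150 × (3.0000 − 2.5718) = 64.22 ms.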